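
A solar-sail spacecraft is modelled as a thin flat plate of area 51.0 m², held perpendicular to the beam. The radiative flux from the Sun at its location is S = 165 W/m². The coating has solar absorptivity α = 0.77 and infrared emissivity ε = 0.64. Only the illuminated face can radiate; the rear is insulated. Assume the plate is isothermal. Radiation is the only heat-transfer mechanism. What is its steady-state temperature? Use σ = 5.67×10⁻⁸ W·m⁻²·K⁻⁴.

At equilibrium, absorbed power = emitted power.
Absorbing cross-section = A = 51.00 m²; emitting surface = A = 51.00 m² (ratio 1).
αS·A_cross = εσ·A_surf·T⁴  ⇒  T⁴ = αS/(ε·1σ).
T⁴ = 0.770·165/(0.64·1·5.67×10⁻⁸) = 3.501×10⁹ K⁴.
T = (3.501×10⁹)^(1/4).

T ≈ 243 K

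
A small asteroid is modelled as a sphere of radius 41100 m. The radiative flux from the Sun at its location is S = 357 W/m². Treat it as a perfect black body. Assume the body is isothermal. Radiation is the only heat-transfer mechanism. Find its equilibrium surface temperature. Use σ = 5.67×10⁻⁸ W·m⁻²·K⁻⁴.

At equilibrium, absorbed power = emitted power.
Absorbing cross-section = πr² = 5.307×10⁹ m²; emitting surface = 4πr² = 2.123×10¹⁰ m² (ratio 4).
S·A_cross = εσ·A_surf·T⁴  ⇒  T⁴ = S/(4σ).
T⁴ = 1.00·357/(4·5.67×10⁻⁸) = 1.574×10⁹ K⁴.
T = (1.574×10⁹)^(1/4).

T ≈ 199 K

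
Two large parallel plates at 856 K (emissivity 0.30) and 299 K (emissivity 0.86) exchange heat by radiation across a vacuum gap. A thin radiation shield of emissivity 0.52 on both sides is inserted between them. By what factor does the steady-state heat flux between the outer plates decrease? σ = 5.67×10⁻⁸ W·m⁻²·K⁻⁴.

Without shield: q₀ = σΔ(T⁴)/(1/ε₁+1/ε₂−1) with denominator 3.496.
With shield the two gaps are in series; the resistances add: (1/ε₁+1/ε_s−1)+(1/ε_s+1/ε₂−1) = 4.256+2.086 = 6.342.
Heat-flux ratio q₀/q = 6.342/3.496.

factor ≈ 1.81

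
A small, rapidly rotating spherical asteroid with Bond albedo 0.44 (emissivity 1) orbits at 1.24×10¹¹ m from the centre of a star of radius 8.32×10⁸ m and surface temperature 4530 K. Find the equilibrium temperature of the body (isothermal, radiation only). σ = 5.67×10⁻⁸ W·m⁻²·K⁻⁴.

The star's surface emits σT_*⁴; at distance d the flux is S = σT_*⁴(R_*/d)².
S = 5.67×10⁻⁸·(4530)⁴·(8.32×10⁸/1.24×10¹¹)² = 1075 W/m².
For an isothermal sphere T⁴ = (1−a)S/(4σ) = 2.654×10⁹ K⁴.

T ≈ 227 K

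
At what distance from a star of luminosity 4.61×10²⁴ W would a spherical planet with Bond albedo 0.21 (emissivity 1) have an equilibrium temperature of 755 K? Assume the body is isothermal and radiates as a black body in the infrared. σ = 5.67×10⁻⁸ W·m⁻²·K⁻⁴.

For an isothermal black-emitting sphere, (1−a)S·πr² = σ·4πr²·T⁴ ⇒ S = 4σT⁴/(1−a).
S = 4·5.67×10⁻⁸·(755)⁴/0.790 = 93280 W/m².
Flux falls as S = L/(4πd²), so d = √(L/(4πS)) = √(4.61×10²⁴/(4π·93280)).

d ≈ 1.98×10⁹ m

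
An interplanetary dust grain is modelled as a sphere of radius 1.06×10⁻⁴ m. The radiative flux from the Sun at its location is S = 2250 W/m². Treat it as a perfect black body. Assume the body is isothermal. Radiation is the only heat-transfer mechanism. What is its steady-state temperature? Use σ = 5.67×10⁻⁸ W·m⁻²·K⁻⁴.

At equilibrium, absorbed power = emitted power.
Absorbing cross-section = πr² = 3.530×10⁻⁸ m²; emitting surface = 4πr² = 1.412×10⁻⁷ m² (ratio 4).
S·A_cross = εσ·A_surf·T⁴  ⇒  T⁴ = S/(4σ).
T⁴ = 1.00·2250/(4·5.67×10⁻⁸) = 9.921×10⁹ K⁴.
T = (9.921×10⁹)^(1/4).

T ≈ 316 K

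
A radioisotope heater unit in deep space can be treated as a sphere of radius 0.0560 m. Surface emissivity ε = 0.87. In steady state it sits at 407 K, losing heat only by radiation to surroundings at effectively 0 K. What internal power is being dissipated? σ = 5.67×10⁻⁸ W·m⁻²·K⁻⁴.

Steady state: P = εσA T⁴.
A = 4πr² = 0.03941 m²; T⁴ = (407)⁴ = 2.744×10¹⁰ K⁴.
P = 0.87 × 5.67×10⁻⁸ × 0.03941 × 2.744×10¹⁰.

P ≈ 53.3 W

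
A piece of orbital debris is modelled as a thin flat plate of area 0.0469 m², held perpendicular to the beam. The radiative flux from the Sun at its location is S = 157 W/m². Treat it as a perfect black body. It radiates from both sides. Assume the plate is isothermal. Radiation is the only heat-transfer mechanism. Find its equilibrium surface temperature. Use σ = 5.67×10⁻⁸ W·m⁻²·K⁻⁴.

At equilibrium, absorbed power = emitted power.
Absorbing cross-section = A = 0.04690 m²; emitting surface = 2A = 0.09380 m² (ratio 2).
S·A_cross = εσ·A_surf·T⁴  ⇒  T⁴ = S/(2σ).
T⁴ = 1.00·157/(2·5.67×10⁻⁸) = 1.384×10⁹ K⁴.
T = (1.384×10⁹)^(1/4).

T ≈ 193 K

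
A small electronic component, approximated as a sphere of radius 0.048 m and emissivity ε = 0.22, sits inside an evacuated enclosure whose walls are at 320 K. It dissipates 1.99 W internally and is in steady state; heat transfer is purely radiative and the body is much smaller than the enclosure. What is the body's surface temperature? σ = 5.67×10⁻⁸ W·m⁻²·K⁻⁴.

For a small grey body in a large enclosure, net radiated power = εσA(T⁴ − T_w⁴).
Steady state: P = εσA(T⁴ − T_w⁴) with A = 4πr² = 0.02895 m².
T⁴ = P/(εσA) + T_w⁴ = 1.99/(0.22·5.67×10⁻⁸·0.02895) + (320)⁴
    = 5.510×10⁹ + 1.049×10¹⁰ = 1.600×10¹⁰ K⁴.

T ≈ 356 K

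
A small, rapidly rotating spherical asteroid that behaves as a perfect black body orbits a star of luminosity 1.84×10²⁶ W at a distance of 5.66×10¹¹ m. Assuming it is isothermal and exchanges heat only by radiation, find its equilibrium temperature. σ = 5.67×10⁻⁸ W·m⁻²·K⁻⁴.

First find the stellar flux at distance d: S = L/(4πd²) = 1.84×10²⁶/(4π·(5.66×10¹¹)²) = 45.71 W/m².
For an isothermal sphere, absorbed (1−a)S·πr² = emitted σ·4πr²·T⁴, so T⁴ = (1−a)S/(4σ).
T⁴ = 1.00·45.71/(4·5.67×10⁻⁸) = 2.015×10⁸ K⁴.

T ≈ 119 K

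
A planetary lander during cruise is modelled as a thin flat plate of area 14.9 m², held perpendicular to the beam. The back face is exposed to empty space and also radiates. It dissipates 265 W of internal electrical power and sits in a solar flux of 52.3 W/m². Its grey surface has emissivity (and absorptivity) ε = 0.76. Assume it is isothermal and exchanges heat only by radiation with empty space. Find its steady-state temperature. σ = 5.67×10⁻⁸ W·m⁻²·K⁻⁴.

At steady state, absorbed solar power + internal power = radiated power.
Absorbed: α·S·A_cross = 0.76·52.3·14.90 = 592.2 W (cross-section A).
Total input = 592.2 + 265 = 857.2 W.
Radiated: εσ·A_surf·T⁴ with A_surf = 2A = 29.80 m².
T⁴ = 857.2/(0.76·5.67×10⁻⁸·29.80) = 6.676×10⁸ K⁴.

T ≈ 161 K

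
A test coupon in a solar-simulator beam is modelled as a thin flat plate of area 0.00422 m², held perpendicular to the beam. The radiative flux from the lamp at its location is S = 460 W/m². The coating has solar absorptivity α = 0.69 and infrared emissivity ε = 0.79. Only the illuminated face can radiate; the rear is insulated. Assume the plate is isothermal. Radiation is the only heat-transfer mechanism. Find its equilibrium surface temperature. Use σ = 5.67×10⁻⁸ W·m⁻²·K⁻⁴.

T ≈ 290 K

At equilibrium, absorbed power = emitted power.
Absorbing cross-section = A = 0.004220 m²; emitting surface = A = 0.004220 m² (ratio 1).
αS·A_cross = εσ·A_surf·T⁴  ⇒  T⁴ = αS/(ε·1σ).
T⁴ = 0.690·460/(0.79·1·5.67×10⁻⁸) = 7.086×10⁹ K⁴.
T = (7.086×10⁹)^(1/4).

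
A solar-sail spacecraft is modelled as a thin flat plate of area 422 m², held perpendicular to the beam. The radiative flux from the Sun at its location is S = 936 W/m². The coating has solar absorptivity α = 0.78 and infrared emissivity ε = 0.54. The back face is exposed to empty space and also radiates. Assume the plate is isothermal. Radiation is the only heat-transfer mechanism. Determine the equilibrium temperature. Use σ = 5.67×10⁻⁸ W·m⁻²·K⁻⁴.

T ≈ 330 K

At equilibrium, absorbed power = emitted power.
Absorbing cross-section = A = 422.0 m²; emitting surface = 2A = 844.0 m² (ratio 2).
αS·A_cross = εσ·A_surf·T⁴  ⇒  T⁴ = αS/(ε·2σ).
T⁴ = 0.780·936/(0.54·2·5.67×10⁻⁸) = 1.192×10¹⁰ K⁴.
T = (1.192×10¹⁰)^(1/4).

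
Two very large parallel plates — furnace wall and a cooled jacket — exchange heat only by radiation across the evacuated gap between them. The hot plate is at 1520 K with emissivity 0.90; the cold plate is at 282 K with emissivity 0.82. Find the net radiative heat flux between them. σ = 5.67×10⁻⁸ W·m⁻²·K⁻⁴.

For two infinite grey parallel plates, q = σ(T₁⁴ − T₂⁴)/(1/ε₁ + 1/ε₂ − 1).
T₁⁴ − T₂⁴ = 5.338×10¹² − 6.324×10⁹ = 5.332×10¹² K⁴.
1/ε₁ + 1/ε₂ − 1 = 1.111 + 1.220 − 1 = 1.331.
q = 5.67×10⁻⁸ × 5.332×10¹² / 1.331.

q ≈ 2.27×10⁵ W/m²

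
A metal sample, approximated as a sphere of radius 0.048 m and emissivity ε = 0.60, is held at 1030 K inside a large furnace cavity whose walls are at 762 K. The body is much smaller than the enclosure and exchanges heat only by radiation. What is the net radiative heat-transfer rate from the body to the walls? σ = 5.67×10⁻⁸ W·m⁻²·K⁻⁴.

P_net ≈ 777 W

For a small grey body in a large enclosure: P_net = εσA(T_body⁴ − T_wall⁴).
A = 4πr² = 0.02895 m²; T_body⁴ − T_wall⁴ = 1.126×10¹² − 3.371×10¹¹ = 7.884×10¹¹ K⁴.
|P_net| = 0.60·5.67×10⁻⁸·0.02895·7.884×10¹¹.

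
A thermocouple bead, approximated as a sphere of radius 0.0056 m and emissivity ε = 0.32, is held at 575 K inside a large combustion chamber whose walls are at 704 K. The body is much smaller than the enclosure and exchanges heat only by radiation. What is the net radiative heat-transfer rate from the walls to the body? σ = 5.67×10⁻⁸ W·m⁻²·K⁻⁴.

P_net ≈ 0.975 W

For a small grey body in a large enclosure: P_net = εσA(T_body⁴ − T_wall⁴).
A = 4πr² = 3.941×10⁻⁴ m²; T_body⁴ − T_wall⁴ = 1.093×10¹¹ − 2.456×10¹¹ = -1.363×10¹¹ K⁴.
|P_net| = 0.32·5.67×10⁻⁸·3.941×10⁻⁴·1.363×10¹¹.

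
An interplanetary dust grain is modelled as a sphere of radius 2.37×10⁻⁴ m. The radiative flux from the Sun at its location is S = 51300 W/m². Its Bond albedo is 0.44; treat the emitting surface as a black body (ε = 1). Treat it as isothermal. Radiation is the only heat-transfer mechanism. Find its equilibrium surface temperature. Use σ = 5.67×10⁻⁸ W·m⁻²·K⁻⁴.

At equilibrium, absorbed power = emitted power.
Absorbing cross-section = πr² = 1.765×10⁻⁷ m²; emitting surface = 4πr² = 7.058×10⁻⁷ m² (ratio 4).
(1−a)S·A_cross = εσ·A_surf·T⁴  ⇒  T⁴ = (1−a)S/(4σ).
T⁴ = 0.560·51300/(4·5.67×10⁻⁸) = 1.267×10¹¹ K⁴.
T = (1.267×10¹¹)^(1/4).

T ≈ 597 K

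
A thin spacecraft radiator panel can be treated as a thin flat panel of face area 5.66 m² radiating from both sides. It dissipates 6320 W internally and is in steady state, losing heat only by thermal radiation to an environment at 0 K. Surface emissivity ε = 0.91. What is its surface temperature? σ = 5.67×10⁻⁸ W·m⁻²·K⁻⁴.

Steady state: internal power = radiated power, P = εσA T⁴.
Radiating area A = 2·5.66 = 11.32 m².
T⁴ = P/(εσA) = 6320/(0.91·5.67×10⁻⁸·11.32) = 1.082×10¹⁰ K⁴.
T = (1.082×10¹⁰)^(1/4).

T ≈ 323 K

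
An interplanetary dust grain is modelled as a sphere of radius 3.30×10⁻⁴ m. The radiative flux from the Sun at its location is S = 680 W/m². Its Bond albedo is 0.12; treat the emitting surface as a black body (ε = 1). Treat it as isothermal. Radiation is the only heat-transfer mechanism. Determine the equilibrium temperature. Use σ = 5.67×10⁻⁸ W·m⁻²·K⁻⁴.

At equilibrium, absorbed power = emitted power.
Absorbing cross-section = πr² = 3.421×10⁻⁷ m²; emitting surface = 4πr² = 1.368×10⁻⁶ m² (ratio 4).
(1−a)S·A_cross = εσ·A_surf·T⁴  ⇒  T⁴ = (1−a)S/(4σ).
T⁴ = 0.880·680/(4·5.67×10⁻⁸) = 2.638×10⁹ K⁴.
T = (2.638×10⁹)^(1/4).

T ≈ 227 K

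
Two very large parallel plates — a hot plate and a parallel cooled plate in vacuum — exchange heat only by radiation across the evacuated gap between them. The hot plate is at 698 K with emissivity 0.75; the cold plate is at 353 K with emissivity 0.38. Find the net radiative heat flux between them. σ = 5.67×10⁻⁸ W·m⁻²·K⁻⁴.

q ≈ 4240 W/m²

For two infinite grey parallel plates, q = σ(T₁⁴ − T₂⁴)/(1/ε₁ + 1/ε₂ − 1).
T₁⁴ − T₂⁴ = 2.374×10¹¹ − 1.553×10¹⁰ = 2.218×10¹¹ K⁴.
1/ε₁ + 1/ε₂ − 1 = 1.333 + 2.632 − 1 = 2.965.
q = 5.67×10⁻⁸ × 2.218×10¹¹ / 2.965.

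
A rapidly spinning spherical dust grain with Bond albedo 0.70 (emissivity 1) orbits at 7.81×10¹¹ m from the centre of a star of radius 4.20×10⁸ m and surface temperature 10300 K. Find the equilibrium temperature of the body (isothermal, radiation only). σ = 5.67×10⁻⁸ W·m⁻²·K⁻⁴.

The star's surface emits σT_*⁴; at distance d the flux is S = σT_*⁴(R_*/d)².
S = 5.67×10⁻⁸·(10300)⁴·(4.20×10⁸/7.81×10¹¹)² = 184.6 W/m².
For an isothermal sphere T⁴ = (1−a)S/(4σ) = 2.441×10⁸ K⁴.

T ≈ 125 K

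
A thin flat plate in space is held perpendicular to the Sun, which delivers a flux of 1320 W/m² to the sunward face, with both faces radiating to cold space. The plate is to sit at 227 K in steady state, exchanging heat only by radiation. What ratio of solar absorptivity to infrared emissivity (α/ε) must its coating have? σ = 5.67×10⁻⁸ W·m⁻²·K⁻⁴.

α/ε ≈ 0.228

Balance: αS·A = εσ·2A·T⁴ ⇒ α/ε = 2σT⁴/S.
α/ε = 2·5.67×10⁻⁸·(227)⁴/1320 = 2·5.67×10⁻⁸·2.655×10⁹/1320.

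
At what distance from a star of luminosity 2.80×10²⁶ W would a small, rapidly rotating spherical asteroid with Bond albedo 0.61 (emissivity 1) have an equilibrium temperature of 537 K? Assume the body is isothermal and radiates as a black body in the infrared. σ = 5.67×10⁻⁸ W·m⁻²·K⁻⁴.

For an isothermal black-emitting sphere, (1−a)S·πr² = σ·4πr²·T⁴ ⇒ S = 4σT⁴/(1−a).
S = 4·5.67×10⁻⁸·(537)⁴/0.390 = 48360 W/m².
Flux falls as S = L/(4πd²), so d = √(L/(4πS)) = √(2.80×10²⁶/(4π·48360)).

d ≈ 2.15×10¹⁰ m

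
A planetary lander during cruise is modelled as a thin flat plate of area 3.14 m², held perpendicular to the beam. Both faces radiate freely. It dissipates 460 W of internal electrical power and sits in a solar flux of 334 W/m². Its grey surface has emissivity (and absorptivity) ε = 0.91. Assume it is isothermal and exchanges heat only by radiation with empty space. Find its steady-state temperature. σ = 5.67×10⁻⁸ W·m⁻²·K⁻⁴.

At steady state, absorbed solar power + internal power = radiated power.
Absorbed: α·S·A_cross = 0.91·334·3.140 = 954.4 W (cross-section A).
Total input = 954.4 + 460 = 1414 W.
Radiated: εσ·A_surf·T⁴ with A_surf = 2A = 6.280 m².
T⁴ = 1414/(0.91·5.67×10⁻⁸·6.280) = 4.365×10⁹ K⁴.

T ≈ 257 K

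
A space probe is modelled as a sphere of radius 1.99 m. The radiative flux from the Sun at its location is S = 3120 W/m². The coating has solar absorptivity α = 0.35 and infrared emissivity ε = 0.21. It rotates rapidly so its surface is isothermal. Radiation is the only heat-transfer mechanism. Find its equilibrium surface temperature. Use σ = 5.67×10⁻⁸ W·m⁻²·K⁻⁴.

At equilibrium, absorbed power = emitted power.
Absorbing cross-section = πr² = 12.44 m²; emitting surface = 4πr² = 49.76 m² (ratio 4).
αS·A_cross = εσ·A_surf·T⁴  ⇒  T⁴ = αS/(ε·4σ).
T⁴ = 0.350·3120/(0.21·4·5.67×10⁻⁸) = 2.293×10¹⁰ K⁴.
T = (2.293×10¹⁰)^(1/4).

T ≈ 389 K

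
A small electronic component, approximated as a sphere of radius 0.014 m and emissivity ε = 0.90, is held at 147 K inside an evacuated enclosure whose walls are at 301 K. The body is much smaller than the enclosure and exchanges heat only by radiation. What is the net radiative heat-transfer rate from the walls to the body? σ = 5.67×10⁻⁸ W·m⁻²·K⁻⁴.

For a small grey body in a large enclosure: P_net = εσA(T_body⁴ − T_wall⁴).
A = 4πr² = 0.002463 m²; T_body⁴ − T_wall⁴ = 4.669×10⁸ − 8.209×10⁹ = -7.742×10⁹ K⁴.
|P_net| = 0.90·5.67×10⁻⁸·0.002463·7.742×10⁹.

P_net ≈ 0.973 W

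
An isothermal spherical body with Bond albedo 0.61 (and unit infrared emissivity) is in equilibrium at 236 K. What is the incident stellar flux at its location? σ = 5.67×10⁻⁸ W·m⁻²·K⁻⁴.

S ≈ 1800 W/m²

(1−a)S·πr² = σ·4πr²·T⁴ ⇒ S = 4σT⁴/(1−a).
S = 4·5.67×10⁻⁸·3.102×10⁹/0.390.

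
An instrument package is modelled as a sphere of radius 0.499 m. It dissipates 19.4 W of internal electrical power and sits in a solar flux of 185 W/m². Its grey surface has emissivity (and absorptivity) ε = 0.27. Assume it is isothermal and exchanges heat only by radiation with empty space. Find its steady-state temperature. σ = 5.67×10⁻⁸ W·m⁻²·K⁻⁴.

At steady state, absorbed solar power + internal power = radiated power.
Absorbed: α·S·A_cross = 0.27·185·0.7823 = 39.07 W (cross-section πr²).
Total input = 39.07 + 19.4 = 58.47 W.
Radiated: εσ·A_surf·T⁴ with A_surf = 4πr² = 3.129 m².
T⁴ = 58.47/(0.27·5.67×10⁻⁸·3.129) = 1.221×10⁹ K⁴.

T ≈ 187 K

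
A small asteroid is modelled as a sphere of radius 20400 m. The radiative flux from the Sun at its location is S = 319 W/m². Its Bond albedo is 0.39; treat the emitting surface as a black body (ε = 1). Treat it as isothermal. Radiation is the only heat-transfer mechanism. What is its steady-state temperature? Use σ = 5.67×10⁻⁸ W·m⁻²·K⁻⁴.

At equilibrium, absorbed power = emitted power.
Absorbing cross-section = πr² = 1.307×10⁹ m²; emitting surface = 4πr² = 5.230×10⁹ m² (ratio 4).
(1−a)S·A_cross = εσ·A_surf·T⁴  ⇒  T⁴ = (1−a)S/(4σ).
T⁴ = 0.610·319/(4·5.67×10⁻⁸) = 8.580×10⁸ K⁴.
T = (8.580×10⁸)^(1/4).

T ≈ 171 K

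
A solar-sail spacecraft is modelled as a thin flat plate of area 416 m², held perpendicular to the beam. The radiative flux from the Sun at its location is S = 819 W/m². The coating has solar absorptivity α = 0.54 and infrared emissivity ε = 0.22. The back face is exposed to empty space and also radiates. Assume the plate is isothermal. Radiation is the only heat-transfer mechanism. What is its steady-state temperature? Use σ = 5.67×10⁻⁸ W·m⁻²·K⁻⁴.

At equilibrium, absorbed power = emitted power.
Absorbing cross-section = A = 416.0 m²; emitting surface = 2A = 832.0 m² (ratio 2).
αS·A_cross = εσ·A_surf·T⁴  ⇒  T⁴ = αS/(ε·2σ).
T⁴ = 0.540·819/(0.22·2·5.67×10⁻⁸) = 1.773×10¹⁰ K⁴.
T = (1.773×10¹⁰)^(1/4).

T ≈ 365 K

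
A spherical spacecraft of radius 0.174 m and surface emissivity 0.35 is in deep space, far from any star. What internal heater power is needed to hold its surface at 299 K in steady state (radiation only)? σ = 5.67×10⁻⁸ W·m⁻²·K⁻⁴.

P = εσ·4πr²·T⁴.
4πr² = 0.3805 m²; T⁴ = 7.993×10⁹ K⁴.
P = 0.35·5.67×10⁻⁸·0.3805·7.993×10⁹.

P ≈ 60.3 W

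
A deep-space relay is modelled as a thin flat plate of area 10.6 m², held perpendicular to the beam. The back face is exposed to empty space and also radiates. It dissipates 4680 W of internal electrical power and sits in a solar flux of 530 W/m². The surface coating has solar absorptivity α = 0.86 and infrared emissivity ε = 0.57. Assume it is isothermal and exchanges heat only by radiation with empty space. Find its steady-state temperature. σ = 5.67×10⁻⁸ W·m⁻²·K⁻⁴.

T ≈ 343 K

At steady state, absorbed solar power + internal power = radiated power.
Absorbed: α·S·A_cross = 0.86·530·10.60 = 4831 W (cross-section A).
Total input = 4831 + 4680 = 9511 W.
Radiated: εσ·A_surf·T⁴ with A_surf = 2A = 21.20 m².
T⁴ = 9511/(0.57·5.67×10⁻⁸·21.20) = 1.388×10¹⁰ K⁴.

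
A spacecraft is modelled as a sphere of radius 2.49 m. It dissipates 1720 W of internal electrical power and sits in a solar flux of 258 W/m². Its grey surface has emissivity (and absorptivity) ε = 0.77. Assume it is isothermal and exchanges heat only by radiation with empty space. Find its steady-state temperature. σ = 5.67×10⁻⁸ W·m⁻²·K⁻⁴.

T ≈ 201 K

At steady state, absorbed solar power + internal power = radiated power.
Absorbed: α·S·A_cross = 0.77·258·19.48 = 3870 W (cross-section πr²).
Total input = 3870 + 1720 = 5590 W.
Radiated: εσ·A_surf·T⁴ with A_surf = 4πr² = 77.91 m².
T⁴ = 5590/(0.77·5.67×10⁻⁸·77.91) = 1.643×10⁹ K⁴.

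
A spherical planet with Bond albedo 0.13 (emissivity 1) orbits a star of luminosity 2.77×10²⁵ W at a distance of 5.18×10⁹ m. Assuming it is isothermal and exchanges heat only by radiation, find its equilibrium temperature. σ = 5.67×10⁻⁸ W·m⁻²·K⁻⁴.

T ≈ 749 K

First find the stellar flux at distance d: S = L/(4πd²) = 2.77×10²⁵/(4π·(5.18×10⁹)²) = 82150 W/m².
For an isothermal sphere, absorbed (1−a)S·πr² = emitted σ·4πr²·T⁴, so T⁴ = (1−a)S/(4σ).
T⁴ = 0.870·82150/(4·5.67×10⁻⁸) = 3.151×10¹¹ K⁴.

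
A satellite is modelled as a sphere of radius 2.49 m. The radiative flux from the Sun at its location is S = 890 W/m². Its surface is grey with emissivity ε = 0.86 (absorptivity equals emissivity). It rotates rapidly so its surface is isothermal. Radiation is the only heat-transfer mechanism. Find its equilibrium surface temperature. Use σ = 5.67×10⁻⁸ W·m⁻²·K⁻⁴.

At equilibrium, absorbed power = emitted power.
Absorbing cross-section = πr² = 19.48 m²; emitting surface = 4πr² = 77.91 m² (ratio 4).
εS·A_cross = εσ·A_surf·T⁴  ⇒  T⁴ = S/(4σ)   (ε cancels).
T⁴ = 890/(4·5.67×10⁻⁸) = 3.924×10⁹ K⁴.
T = (3.924×10⁹)^(1/4).

T ≈ 250 K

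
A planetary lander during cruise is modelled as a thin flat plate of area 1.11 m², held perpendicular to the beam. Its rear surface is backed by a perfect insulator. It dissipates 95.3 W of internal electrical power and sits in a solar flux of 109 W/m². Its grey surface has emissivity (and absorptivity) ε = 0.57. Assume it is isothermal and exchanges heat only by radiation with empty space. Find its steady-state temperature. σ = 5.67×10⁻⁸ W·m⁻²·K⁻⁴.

T ≈ 260 K

At steady state, absorbed solar power + internal power = radiated power.
Absorbed: α·S·A_cross = 0.57·109·1.110 = 68.96 W (cross-section A).
Total input = 68.96 + 95.3 = 164.3 W.
Radiated: εσ·A_surf·T⁴ with A_surf = A = 1.110 m².
T⁴ = 164.3/(0.57·5.67×10⁻⁸·1.110) = 4.579×10⁹ K⁴.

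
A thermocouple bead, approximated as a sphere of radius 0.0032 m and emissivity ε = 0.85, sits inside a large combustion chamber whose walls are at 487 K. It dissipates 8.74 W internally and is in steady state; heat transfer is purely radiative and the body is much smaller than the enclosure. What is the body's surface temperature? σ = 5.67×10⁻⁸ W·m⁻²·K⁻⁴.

For a small grey body in a large enclosure, net radiated power = εσA(T⁴ − T_w⁴).
Steady state: P = εσA(T⁴ − T_w⁴) with A = 4πr² = 1.287×10⁻⁴ m².
T⁴ = P/(εσA) + T_w⁴ = 8.74/(0.85·5.67×10⁻⁸·1.287×10⁻⁴) + (487)⁴
    = 1.409×10¹² + 5.625×10¹⁰ = 1.466×10¹² K⁴.

T ≈ 1100 K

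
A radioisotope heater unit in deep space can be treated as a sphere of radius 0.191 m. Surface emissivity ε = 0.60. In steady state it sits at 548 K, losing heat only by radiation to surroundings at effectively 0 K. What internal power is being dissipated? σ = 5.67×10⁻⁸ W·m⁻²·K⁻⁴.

Steady state: P = εσA T⁴.
A = 4πr² = 0.4584 m²; T⁴ = (548)⁴ = 9.018×10¹⁰ K⁴.
P = 0.60 × 5.67×10⁻⁸ × 0.4584 × 9.018×10¹⁰.

P ≈ 1410 W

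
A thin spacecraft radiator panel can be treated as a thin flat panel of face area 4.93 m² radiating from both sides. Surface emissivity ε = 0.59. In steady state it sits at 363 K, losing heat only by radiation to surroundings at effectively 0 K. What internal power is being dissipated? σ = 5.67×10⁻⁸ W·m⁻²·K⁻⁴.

P ≈ 5730 W

Steady state: P = εσA T⁴.
A = 2·4.93 = 9.860 m²; T⁴ = (363)⁴ = 1.736×10¹⁰ K⁴.
P = 0.59 × 5.67×10⁻⁸ × 9.860 × 1.736×10¹⁰.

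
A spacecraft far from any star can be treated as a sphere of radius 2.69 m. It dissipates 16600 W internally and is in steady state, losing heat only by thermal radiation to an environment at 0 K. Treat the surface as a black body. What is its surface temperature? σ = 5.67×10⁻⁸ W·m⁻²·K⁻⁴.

T ≈ 238 K

Steady state: internal power = radiated power, P = εσA T⁴.
Radiating area A = 4πr² = 90.93 m².
T⁴ = P/(εσA) = 16600/(1.0·5.67×10⁻⁸·90.93) = 3.220×10⁹ K⁴.
T = (3.220×10⁹)^(1/4).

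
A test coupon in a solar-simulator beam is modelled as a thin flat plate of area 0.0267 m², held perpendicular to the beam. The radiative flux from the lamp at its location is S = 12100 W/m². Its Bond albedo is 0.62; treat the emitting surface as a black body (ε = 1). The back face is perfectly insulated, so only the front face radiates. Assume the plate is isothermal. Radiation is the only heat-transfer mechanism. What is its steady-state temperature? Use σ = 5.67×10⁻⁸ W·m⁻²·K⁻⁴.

At equilibrium, absorbed power = emitted power.
Absorbing cross-section = A = 0.02670 m²; emitting surface = A = 0.02670 m² (ratio 1).
(1−a)S·A_cross = εσ·A_surf·T⁴  ⇒  T⁴ = (1−a)S/(1σ).
T⁴ = 0.380·12100/(1·5.67×10⁻⁸) = 8.109×10¹⁰ K⁴.
T = (8.109×10¹⁰)^(1/4).

T ≈ 534 K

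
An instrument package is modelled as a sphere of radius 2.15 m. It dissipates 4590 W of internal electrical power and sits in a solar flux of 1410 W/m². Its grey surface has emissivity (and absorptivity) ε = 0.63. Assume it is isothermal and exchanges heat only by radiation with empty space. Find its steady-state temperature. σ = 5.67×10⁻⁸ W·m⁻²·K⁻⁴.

At steady state, absorbed solar power + internal power = radiated power.
Absorbed: α·S·A_cross = 0.63·1410·14.52 = 12900 W (cross-section πr²).
Total input = 12900 + 4590 = 17490 W.
Radiated: εσ·A_surf·T⁴ with A_surf = 4πr² = 58.09 m².
T⁴ = 17490/(0.63·5.67×10⁻⁸·58.09) = 8.429×10⁹ K⁴.

T ≈ 303 K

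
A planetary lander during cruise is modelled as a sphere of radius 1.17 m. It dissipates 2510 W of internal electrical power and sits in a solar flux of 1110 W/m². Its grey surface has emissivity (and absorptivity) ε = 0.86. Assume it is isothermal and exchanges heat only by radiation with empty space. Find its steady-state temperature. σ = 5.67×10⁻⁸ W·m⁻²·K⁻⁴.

T ≈ 298 K

At steady state, absorbed solar power + internal power = radiated power.
Absorbed: α·S·A_cross = 0.86·1110·4.301 = 4105 W (cross-section πr²).
Total input = 4105 + 2510 = 6615 W.
Radiated: εσ·A_surf·T⁴ with A_surf = 4πr² = 17.20 m².
T⁴ = 6615/(0.86·5.67×10⁻⁸·17.20) = 7.887×10⁹ K⁴.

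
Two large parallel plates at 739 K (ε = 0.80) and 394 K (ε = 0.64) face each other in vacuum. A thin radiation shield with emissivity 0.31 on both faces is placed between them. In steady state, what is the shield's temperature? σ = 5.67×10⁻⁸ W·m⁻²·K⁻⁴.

In steady state the net flux on the hot side equals that on the cold side.
σ(T₁⁴−T_s⁴)/D₁ = σ(T_s⁴−T₂⁴)/D₂, with D₁ = 1/ε₁+1/ε_s−1 = 3.476, D₂ = 1/ε_s+1/ε₂−1 = 3.788.
Solve for T_s⁴: T_s⁴ = (D₂·T₁⁴ + D₁·T₂⁴)/(D₁+D₂) = 1.671×10¹¹ K⁴.

T_s ≈ 639 K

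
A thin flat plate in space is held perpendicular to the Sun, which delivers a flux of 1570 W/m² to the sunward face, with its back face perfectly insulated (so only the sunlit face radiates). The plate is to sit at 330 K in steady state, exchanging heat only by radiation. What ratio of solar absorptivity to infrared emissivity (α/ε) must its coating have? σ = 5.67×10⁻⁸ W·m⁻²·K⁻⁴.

Balance: αS·A = εσ·1A·T⁴ ⇒ α/ε = σT⁴/S.
α/ε = 5.67×10⁻⁸·(330)⁴/1570 = 5.67×10⁻⁸·1.186×10¹⁰/1570.

α/ε ≈ 0.428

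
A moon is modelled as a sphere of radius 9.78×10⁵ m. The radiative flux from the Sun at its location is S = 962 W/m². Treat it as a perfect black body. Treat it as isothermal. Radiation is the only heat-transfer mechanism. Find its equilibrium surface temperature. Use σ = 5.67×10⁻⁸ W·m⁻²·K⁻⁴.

T ≈ 255 K

At equilibrium, absorbed power = emitted power.
Absorbing cross-section = πr² = 3.005×10¹² m²; emitting surface = 4πr² = 1.202×10¹³ m² (ratio 4).
S·A_cross = εσ·A_surf·T⁴  ⇒  T⁴ = S/(4σ).
T⁴ = 1.00·962/(4·5.67×10⁻⁸) = 4.242×10⁹ K⁴.
T = (4.242×10⁹)^(1/4).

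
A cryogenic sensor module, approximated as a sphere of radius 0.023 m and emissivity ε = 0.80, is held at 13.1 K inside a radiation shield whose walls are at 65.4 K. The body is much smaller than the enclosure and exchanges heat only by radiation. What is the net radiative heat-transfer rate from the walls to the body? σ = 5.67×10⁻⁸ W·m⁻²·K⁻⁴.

For a small grey body in a large enclosure: P_net = εσA(T_body⁴ − T_wall⁴).
A = 4πr² = 0.006648 m²; T_body⁴ − T_wall⁴ = 29450 − 1.829×10⁷ = -1.826×10⁷ K⁴.
|P_net| = 0.80·5.67×10⁻⁸·0.006648·1.826×10⁷.

P_net ≈ 0.00551 W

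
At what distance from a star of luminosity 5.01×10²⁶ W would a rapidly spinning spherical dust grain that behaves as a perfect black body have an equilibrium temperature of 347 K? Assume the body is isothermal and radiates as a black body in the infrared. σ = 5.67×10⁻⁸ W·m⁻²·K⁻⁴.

For an isothermal black-emitting sphere, (1−a)S·πr² = σ·4πr²·T⁴ ⇒ S = 4σT⁴/(1−a).
S = 4·5.67×10⁻⁸·(347)⁴/1.00 = 3288 W/m².
Flux falls as S = L/(4πd²), so d = √(L/(4πS)) = √(5.01×10²⁶/(4π·3288)).

d ≈ 1.10×10¹¹ m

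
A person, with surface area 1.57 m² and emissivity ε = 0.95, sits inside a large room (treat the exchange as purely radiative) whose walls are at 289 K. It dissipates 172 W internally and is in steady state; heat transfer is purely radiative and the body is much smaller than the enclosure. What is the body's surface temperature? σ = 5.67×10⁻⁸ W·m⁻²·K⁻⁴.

T ≈ 308 K

For a small grey body in a large enclosure, net radiated power = εσA(T⁴ − T_w⁴).
Steady state: P = εσA(T⁴ − T_w⁴) with A = 1.57 m².
T⁴ = P/(εσA) + T_w⁴ = 172/(0.95·5.67×10⁻⁸·1.570) + (289)⁴
    = 2.034×10⁹ + 6.976×10⁹ = 9.010×10⁹ K⁴.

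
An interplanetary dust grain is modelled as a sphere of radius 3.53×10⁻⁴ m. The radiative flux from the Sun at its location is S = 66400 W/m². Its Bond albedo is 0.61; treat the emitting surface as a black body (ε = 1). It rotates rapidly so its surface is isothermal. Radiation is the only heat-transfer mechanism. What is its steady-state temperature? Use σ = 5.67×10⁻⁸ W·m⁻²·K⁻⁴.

T ≈ 581 K

At equilibrium, absorbed power = emitted power.
Absorbing cross-section = πr² = 3.915×10⁻⁷ m²; emitting surface = 4πr² = 1.566×10⁻⁶ m² (ratio 4).
(1−a)S·A_cross = εσ·A_surf·T⁴  ⇒  T⁴ = (1−a)S/(4σ).
T⁴ = 0.390·66400/(4·5.67×10⁻⁸) = 1.142×10¹¹ K⁴.
T = (1.142×10¹¹)^(1/4).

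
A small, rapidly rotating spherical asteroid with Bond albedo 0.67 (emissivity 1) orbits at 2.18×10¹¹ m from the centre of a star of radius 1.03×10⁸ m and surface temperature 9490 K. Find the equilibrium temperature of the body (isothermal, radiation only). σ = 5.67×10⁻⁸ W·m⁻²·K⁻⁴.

T ≈ 111 K

The star's surface emits σT_*⁴; at distance d the flux is S = σT_*⁴(R_*/d)².
S = 5.67×10⁻⁸·(9490)⁴·(1.03×10⁸/2.18×10¹¹)² = 102.7 W/m².
For an isothermal sphere T⁴ = (1−a)S/(4σ) = 1.494×10⁸ K⁴.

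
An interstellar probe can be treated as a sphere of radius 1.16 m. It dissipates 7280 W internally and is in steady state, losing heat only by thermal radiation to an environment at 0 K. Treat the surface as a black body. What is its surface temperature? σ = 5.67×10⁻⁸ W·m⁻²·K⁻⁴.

Steady state: internal power = radiated power, P = εσA T⁴.
Radiating area A = 4πr² = 16.91 m².
T⁴ = P/(εσA) = 7280/(1.0·5.67×10⁻⁸·16.91) = 7.593×10⁹ K⁴.
T = (7.593×10⁹)^(1/4).

T ≈ 295 K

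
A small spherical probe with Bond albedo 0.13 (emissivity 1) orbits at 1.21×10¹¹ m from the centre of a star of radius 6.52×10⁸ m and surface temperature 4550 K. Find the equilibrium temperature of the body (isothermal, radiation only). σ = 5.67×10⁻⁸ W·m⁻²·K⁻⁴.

The star's surface emits σT_*⁴; at distance d the flux is S = σT_*⁴(R_*/d)².
S = 5.67×10⁻⁸·(4550)⁴·(6.52×10⁸/1.21×10¹¹)² = 705.6 W/m².
For an isothermal sphere T⁴ = (1−a)S/(4σ) = 2.707×10⁹ K⁴.

T ≈ 228 K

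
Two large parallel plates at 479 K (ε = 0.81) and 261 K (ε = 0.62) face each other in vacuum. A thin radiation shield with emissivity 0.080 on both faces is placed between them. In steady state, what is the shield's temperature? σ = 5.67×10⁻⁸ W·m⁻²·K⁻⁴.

In steady state the net flux on the hot side equals that on the cold side.
σ(T₁⁴−T_s⁴)/D₁ = σ(T_s⁴−T₂⁴)/D₂, with D₁ = 1/ε₁+1/ε_s−1 = 12.73, D₂ = 1/ε_s+1/ε₂−1 = 13.11.
Solve for T_s⁴: T_s⁴ = (D₂·T₁⁴ + D₁·T₂⁴)/(D₁+D₂) = 2.899×10¹⁰ K⁴.

T_s ≈ 413 K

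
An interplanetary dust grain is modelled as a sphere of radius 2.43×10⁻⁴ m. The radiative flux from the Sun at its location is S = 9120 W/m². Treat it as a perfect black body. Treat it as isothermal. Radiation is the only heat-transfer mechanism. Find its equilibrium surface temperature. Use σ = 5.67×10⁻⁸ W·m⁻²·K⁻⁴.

T ≈ 448 K

At equilibrium, absorbed power = emitted power.
Absorbing cross-section = πr² = 1.855×10⁻⁷ m²; emitting surface = 4πr² = 7.420×10⁻⁷ m² (ratio 4).
S·A_cross = εσ·A_surf·T⁴  ⇒  T⁴ = S/(4σ).
T⁴ = 1.00·9120/(4·5.67×10⁻⁸) = 4.021×10¹⁰ K⁴.
T = (4.021×10¹⁰)^(1/4).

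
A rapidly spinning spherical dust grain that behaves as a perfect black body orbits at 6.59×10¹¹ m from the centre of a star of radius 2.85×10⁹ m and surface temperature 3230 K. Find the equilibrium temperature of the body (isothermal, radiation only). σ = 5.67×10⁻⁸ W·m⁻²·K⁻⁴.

The star's surface emits σT_*⁴; at distance d the flux is S = σT_*⁴(R_*/d)².
S = 5.67×10⁻⁸·(3230)⁴·(2.85×10⁹/6.59×10¹¹)² = 115.4 W/m².
For an isothermal sphere T⁴ = (1−a)S/(4σ) = 5.089×10⁸ K⁴.

T ≈ 150 K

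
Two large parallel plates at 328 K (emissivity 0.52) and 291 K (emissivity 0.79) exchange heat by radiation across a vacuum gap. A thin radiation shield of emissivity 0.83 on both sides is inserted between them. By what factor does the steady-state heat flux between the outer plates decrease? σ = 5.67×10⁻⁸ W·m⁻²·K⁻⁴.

factor ≈ 1.64

Without shield: q₀ = σΔ(T⁴)/(1/ε₁+1/ε₂−1) with denominator 2.189.
With shield the two gaps are in series; the resistances add: (1/ε₁+1/ε_s−1)+(1/ε_s+1/ε₂−1) = 2.128+1.471 = 3.599.
Heat-flux ratio q₀/q = 3.599/2.189.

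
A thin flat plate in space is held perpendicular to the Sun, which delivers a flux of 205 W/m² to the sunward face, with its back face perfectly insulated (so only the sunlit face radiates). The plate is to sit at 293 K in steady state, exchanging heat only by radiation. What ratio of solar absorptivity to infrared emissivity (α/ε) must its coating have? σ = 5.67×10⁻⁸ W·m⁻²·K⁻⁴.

α/ε ≈ 2.04

Balance: αS·A = εσ·1A·T⁴ ⇒ α/ε = σT⁴/S.
α/ε = 5.67×10⁻⁸·(293)⁴/205 = 5.67×10⁻⁸·7.370×10⁹/205.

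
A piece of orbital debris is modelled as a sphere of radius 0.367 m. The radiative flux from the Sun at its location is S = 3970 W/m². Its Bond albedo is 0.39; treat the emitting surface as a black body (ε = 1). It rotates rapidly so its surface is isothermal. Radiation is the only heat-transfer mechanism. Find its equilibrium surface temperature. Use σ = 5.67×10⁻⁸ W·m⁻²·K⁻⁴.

T ≈ 321 K

At equilibrium, absorbed power = emitted power.
Absorbing cross-section = πr² = 0.4231 m²; emitting surface = 4πr² = 1.693 m² (ratio 4).
(1−a)S·A_cross = εσ·A_surf·T⁴  ⇒  T⁴ = (1−a)S/(4σ).
T⁴ = 0.610·3970/(4·5.67×10⁻⁸) = 1.068×10¹⁰ K⁴.
T = (1.068×10¹⁰)^(1/4).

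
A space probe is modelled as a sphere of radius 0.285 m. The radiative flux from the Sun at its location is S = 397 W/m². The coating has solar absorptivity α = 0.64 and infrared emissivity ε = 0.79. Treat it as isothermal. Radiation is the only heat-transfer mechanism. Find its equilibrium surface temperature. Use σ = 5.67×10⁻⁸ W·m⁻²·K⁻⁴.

At equilibrium, absorbed power = emitted power.
Absorbing cross-section = πr² = 0.2552 m²; emitting surface = 4πr² = 1.021 m² (ratio 4).
αS·A_cross = εσ·A_surf·T⁴  ⇒  T⁴ = αS/(ε·4σ).
T⁴ = 0.640·397/(0.79·4·5.67×10⁻⁸) = 1.418×10⁹ K⁴.
T = (1.418×10⁹)^(1/4).

T ≈ 194 K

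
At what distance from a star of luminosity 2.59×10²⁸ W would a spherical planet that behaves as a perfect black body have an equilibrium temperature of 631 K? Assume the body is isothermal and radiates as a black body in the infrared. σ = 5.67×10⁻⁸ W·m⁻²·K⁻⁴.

For an isothermal black-emitting sphere, (1−a)S·πr² = σ·4πr²·T⁴ ⇒ S = 4σT⁴/(1−a).
S = 4·5.67×10⁻⁸·(631)⁴/1.00 = 35960 W/m².
Flux falls as S = L/(4πd²), so d = √(L/(4πS)) = √(2.59×10²⁸/(4π·35960)).

d ≈ 2.39×10¹¹ m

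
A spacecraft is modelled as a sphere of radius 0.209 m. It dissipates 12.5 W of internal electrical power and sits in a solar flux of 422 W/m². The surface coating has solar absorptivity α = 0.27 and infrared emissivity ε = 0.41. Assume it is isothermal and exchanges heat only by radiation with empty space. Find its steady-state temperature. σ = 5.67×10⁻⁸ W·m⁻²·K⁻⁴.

T ≈ 217 K

At steady state, absorbed solar power + internal power = radiated power.
Absorbed: α·S·A_cross = 0.27·422·0.1372 = 15.64 W (cross-section πr²).
Total input = 15.64 + 12.5 = 28.14 W.
Radiated: εσ·A_surf·T⁴ with A_surf = 4πr² = 0.5489 m².
T⁴ = 28.14/(0.41·5.67×10⁻⁸·0.5489) = 2.205×10⁹ K⁴.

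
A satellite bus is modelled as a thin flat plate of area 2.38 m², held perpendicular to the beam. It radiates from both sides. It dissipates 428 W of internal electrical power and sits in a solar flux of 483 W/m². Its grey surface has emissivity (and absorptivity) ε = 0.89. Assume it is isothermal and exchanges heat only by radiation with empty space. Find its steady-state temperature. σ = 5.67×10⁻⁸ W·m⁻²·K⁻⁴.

T ≈ 279 K

At steady state, absorbed solar power + internal power = radiated power.
Absorbed: α·S·A_cross = 0.89·483·2.380 = 1023 W (cross-section A).
Total input = 1023 + 428 = 1451 W.
Radiated: εσ·A_surf·T⁴ with A_surf = 2A = 4.760 m².
T⁴ = 1451/(0.89·5.67×10⁻⁸·4.760) = 6.041×10⁹ K⁴.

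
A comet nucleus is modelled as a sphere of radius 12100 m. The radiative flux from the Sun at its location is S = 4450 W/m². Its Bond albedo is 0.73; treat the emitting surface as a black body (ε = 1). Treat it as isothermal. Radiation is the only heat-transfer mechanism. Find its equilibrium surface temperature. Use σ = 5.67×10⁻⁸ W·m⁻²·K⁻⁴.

At equilibrium, absorbed power = emitted power.
Absorbing cross-section = πr² = 4.600×10⁸ m²; emitting surface = 4πr² = 1.840×10⁹ m² (ratio 4).
(1−a)S·A_cross = εσ·A_surf·T⁴  ⇒  T⁴ = (1−a)S/(4σ).
T⁴ = 0.270·4450/(4·5.67×10⁻⁸) = 5.298×10⁹ K⁴.
T = (5.298×10⁹)^(1/4).

T ≈ 270 K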